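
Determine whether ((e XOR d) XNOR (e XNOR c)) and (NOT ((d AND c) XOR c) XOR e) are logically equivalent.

No. Counterexample: with d=0, e=0, c=0, Expression 1 = 0 but Expression 2 = 1.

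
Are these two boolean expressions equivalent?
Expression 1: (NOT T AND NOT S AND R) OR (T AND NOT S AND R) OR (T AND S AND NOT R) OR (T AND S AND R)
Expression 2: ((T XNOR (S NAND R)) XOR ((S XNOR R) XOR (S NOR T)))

Yes, they are equivalent — the two output columns agree on all 8 assignments:
T | S | R | Expression 1 | Expression 2
---------------------------------------
0 | 0 | 0 | 0 | 0
0 | 0 | 1 | 1 | 1
0 | 1 | 0 | 0 | 0
0 | 1 | 1 | 0 | 0
1 | 0 | 0 | 0 | 0
1 | 0 | 1 | 1 | 1
1 | 1 | 0 | 1 | 1
1 | 1 | 1 | 1 | 1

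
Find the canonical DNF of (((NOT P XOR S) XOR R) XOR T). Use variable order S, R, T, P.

(NOT S AND NOT R AND NOT T AND NOT P) OR (NOT S AND NOT R AND T AND P) OR (NOT S AND R AND NOT T AND P) OR (NOT S AND R AND T AND NOT P) OR (S AND NOT R AND NOT T AND P) OR (S AND NOT R AND T AND NOT P) OR (S AND R AND NOT T AND NOT P) OR (S AND R AND T AND P)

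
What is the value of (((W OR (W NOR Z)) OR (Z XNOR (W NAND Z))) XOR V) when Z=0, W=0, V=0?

Substituting: (((0 OR (0 NOR 0)) OR (0 XNOR (0 NAND 0))) XOR 0)
= 1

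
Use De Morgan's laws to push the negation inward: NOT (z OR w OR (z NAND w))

NOT z AND NOT w AND NOT (z NAND w)
De Morgan's: NOT(OR of terms) = AND of negations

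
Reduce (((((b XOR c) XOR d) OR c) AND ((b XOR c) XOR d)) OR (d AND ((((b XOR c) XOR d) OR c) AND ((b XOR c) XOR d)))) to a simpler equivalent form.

By absorption (E OR (E AND v) = E) then absorption (E AND (E OR v) = E):
= ((b XOR c) XOR d)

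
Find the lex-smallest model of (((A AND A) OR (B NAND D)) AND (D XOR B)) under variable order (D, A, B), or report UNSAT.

D=0, A=0, B=1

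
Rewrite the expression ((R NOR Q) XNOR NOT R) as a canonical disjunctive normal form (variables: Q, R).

(NOT Q AND NOT R) OR (NOT Q AND R) OR (Q AND R)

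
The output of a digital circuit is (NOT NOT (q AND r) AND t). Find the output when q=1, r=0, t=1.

Substituting: (NOT NOT (1 AND 0) AND 1)
= 0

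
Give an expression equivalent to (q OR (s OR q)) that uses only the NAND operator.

((q NAND q) NAND (((s NAND s) NAND (q NAND q)) NAND ((s NAND s) NAND (q NAND q))))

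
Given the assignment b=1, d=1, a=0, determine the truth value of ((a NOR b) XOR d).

Substituting: ((0 NOR 1) XOR 1)
= 1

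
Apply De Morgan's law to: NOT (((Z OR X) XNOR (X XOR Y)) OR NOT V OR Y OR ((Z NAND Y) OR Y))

NOT ((Z OR X) XNOR (X XOR Y)) AND V AND NOT Y AND NOT ((Z NAND Y) OR Y)
De Morgan's: NOT(OR of terms) = AND of negations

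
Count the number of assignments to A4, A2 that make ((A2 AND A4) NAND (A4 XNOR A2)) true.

Satisfying assignments: (0,0), (0,1), (1,0)
Count: 3 out of 4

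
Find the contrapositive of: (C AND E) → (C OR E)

Contrapositive: NOT (C OR E) → NOT (C AND E)
Note: A statement and its contrapositive are logically equivalent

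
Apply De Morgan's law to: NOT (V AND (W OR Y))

NOT V OR NOT (W OR Y)
De Morgan's: NOT(AND of terms) = OR of negations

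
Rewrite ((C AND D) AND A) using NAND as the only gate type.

((((C NAND D) NAND (C NAND D)) NAND A) NAND (((C NAND D) NAND (C NAND D)) NAND A))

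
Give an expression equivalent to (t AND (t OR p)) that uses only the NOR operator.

((t NOR t) NOR (((t NOR p) NOR (t NOR p)) NOR ((t NOR p) NOR (t NOR p))))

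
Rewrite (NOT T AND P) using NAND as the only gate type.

(((T NAND T) NAND P) NAND ((T NAND T) NAND P))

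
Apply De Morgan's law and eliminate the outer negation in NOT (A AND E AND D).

NOT A OR NOT E OR NOT D
De Morgan's: NOT(AND of terms) = OR of negations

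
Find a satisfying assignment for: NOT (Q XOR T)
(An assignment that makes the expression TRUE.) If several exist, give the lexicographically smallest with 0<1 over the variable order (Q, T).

Q=0, T=0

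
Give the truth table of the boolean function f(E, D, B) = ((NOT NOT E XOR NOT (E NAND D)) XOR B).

E | D | B | Output
------------------
0 | 0 | 0 | 0
0 | 0 | 1 | 1
0 | 1 | 0 | 0
0 | 1 | 1 | 1
1 | 0 | 0 | 1
1 | 0 | 1 | 0
1 | 1 | 0 | 0
1 | 1 | 1 | 1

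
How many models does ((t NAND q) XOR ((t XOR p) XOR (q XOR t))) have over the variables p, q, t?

Satisfying assignments: (0,0,0), (0,0,1), (0,1,1), (1,1,0)
Count: 4 out of 8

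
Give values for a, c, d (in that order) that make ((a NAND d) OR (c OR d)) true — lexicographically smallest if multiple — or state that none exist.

a=0, c=0, d=0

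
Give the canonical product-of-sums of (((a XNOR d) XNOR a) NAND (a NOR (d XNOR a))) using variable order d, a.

ΠM(2) = (NOT d OR a)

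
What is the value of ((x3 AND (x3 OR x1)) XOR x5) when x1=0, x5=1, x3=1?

Substituting: ((1 AND (1 OR 0)) XOR 1)
= 0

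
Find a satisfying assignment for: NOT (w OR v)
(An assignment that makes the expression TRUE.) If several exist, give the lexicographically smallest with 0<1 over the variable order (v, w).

v=0, w=0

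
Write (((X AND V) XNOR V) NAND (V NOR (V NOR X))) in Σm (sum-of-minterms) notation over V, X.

Σm(0, 2, 3) = (NOT V AND NOT X) OR (V AND NOT X) OR (V AND X)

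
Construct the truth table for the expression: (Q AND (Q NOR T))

Q | T | Output
--------------
0 | 0 | 0
0 | 1 | 0
1 | 0 | 0
1 | 1 | 0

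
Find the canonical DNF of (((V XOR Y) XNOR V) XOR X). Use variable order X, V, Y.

(NOT X AND NOT V AND NOT Y) OR (NOT X AND V AND NOT Y) OR (X AND NOT V AND Y) OR (X AND V AND Y)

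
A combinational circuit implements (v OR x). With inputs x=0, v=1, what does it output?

Substituting: (1 OR 0)
= 1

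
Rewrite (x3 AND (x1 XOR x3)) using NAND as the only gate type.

((x3 NAND ((x1 NAND (x1 NAND x3)) NAND (x3 NAND (x1 NAND x3)))) NAND (x3 NAND ((x1 NAND (x1 NAND x3)) NAND (x3 NAND (x1 NAND x3)))))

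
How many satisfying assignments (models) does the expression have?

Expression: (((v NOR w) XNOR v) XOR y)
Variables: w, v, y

Satisfying assignments: (0,0,1), (0,1,1), (1,0,0), (1,1,1)
Count: 4 out of 8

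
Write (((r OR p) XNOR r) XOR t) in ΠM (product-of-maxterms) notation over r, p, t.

ΠM(1, 2, 5, 7) = (r OR p OR NOT t) AND (r OR NOT p OR t) AND (NOT r OR p OR NOT t) AND (NOT r OR NOT p OR NOT t)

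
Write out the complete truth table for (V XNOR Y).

V | Y | Output
--------------
0 | 0 | 1
0 | 1 | 0
1 | 0 | 0
1 | 1 | 1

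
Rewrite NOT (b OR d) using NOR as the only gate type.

(((b NOR d) NOR (b NOR d)) NOR ((b NOR d) NOR (b NOR d)))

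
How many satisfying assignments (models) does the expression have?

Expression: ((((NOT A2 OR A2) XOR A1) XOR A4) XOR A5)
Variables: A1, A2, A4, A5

Satisfying assignments: (0,0,0,0), (0,0,1,1), (0,1,0,0), (0,1,1,1), (1,0,0,1), (1,0,1,0), (1,1,0,1), (1,1,1,0)
Count: 8 out of 16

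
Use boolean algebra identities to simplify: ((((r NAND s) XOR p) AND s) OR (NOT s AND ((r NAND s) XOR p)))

By distribution ((E AND v) OR (E AND NOT v) = E):
= ((r NAND s) XOR p)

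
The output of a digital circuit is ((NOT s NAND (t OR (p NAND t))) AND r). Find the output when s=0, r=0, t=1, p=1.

Substituting: ((NOT 0 NAND (1 OR (1 NAND 1))) AND 0)
= 0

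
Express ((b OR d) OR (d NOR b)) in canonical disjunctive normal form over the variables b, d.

(NOT b AND NOT d) OR (NOT b AND d) OR (b AND NOT d) OR (b AND d)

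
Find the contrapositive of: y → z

Contrapositive: NOT z → NOT y
Note: A statement and its contrapositive are logically equivalent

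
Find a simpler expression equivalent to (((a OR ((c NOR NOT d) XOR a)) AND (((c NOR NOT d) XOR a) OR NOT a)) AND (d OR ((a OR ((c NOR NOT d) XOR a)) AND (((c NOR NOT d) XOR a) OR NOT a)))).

By absorption (E AND (E OR v) = E) then distribution ((E OR v) AND (E OR NOT v) = E):
= ((c NOR NOT d) XOR a)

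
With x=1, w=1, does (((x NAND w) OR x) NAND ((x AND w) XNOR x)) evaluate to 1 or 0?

Substituting: (((1 NAND 1) OR 1) NAND ((1 AND 1) XNOR 1))
= 0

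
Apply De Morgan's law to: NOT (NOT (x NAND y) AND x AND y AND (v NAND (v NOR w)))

(x NAND y) OR NOT x OR NOT y OR NOT (v NAND (v NOR w))
De Morgan's: NOT(AND of terms) = OR of negations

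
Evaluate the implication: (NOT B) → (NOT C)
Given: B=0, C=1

Antecedent (NOT B) = 1; consequent (NOT C) = 0.
1 → 0 = 0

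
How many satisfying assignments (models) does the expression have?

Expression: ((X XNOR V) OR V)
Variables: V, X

Satisfying assignments: (0,0), (1,0), (1,1)
Count: 3 out of 4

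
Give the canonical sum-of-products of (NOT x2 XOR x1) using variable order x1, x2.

Σm(0, 3) = (NOT x1 AND NOT x2) OR (x1 AND x2)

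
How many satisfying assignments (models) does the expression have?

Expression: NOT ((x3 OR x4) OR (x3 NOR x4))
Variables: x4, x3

No assignment satisfies the expression.
Count: 0 out of 4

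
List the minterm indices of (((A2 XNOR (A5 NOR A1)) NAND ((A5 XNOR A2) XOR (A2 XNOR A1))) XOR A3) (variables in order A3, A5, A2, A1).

Σm(0, 2, 3, 5, 6, 7, 9, 12) = (NOT A3 AND NOT A5 AND NOT A2 AND NOT A1) OR (NOT A3 AND NOT A5 AND A2 AND NOT A1) OR (NOT A3 AND NOT A5 AND A2 AND A1) OR (NOT A3 AND A5 AND NOT A2 AND A1) OR (NOT A3 AND A5 AND A2 AND NOT A1) OR (NOT A3 AND A5 AND A2 AND A1) OR (A3 AND NOT A5 AND NOT A2 AND A1) OR (A3 AND A5 AND NOT A2 AND NOT A1)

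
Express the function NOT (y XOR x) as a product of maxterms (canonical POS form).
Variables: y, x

ΠM(1, 2) = (y OR NOT x) AND (NOT y OR x)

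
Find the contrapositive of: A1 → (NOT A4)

Contrapositive: A4 → NOT A1
Note: A statement and its contrapositive are logically equivalent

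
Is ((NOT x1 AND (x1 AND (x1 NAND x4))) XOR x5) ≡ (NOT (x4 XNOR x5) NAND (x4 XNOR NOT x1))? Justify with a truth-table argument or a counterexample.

No. Counterexample: with x5=0, x4=0, x1=0, Expression 1 = 0 but Expression 2 = 1.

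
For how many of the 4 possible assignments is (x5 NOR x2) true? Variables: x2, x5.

Satisfying assignments: (0,0)
Count: 1 out of 4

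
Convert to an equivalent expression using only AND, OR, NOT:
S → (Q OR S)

NOT S OR (Q OR S)
(Implication elimination: A → B = NOT A OR B)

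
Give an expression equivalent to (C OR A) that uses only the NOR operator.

((C NOR A) NOR (C NOR A))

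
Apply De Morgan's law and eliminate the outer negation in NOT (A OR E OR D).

NOT A AND NOT E AND NOT D
De Morgan's: NOT(OR of terms) = AND of negations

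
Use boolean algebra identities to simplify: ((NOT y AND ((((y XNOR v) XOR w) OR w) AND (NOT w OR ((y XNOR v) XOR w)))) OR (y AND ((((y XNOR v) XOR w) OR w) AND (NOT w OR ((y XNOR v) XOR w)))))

By distribution ((E AND v) OR (E AND NOT v) = E) then distribution ((E OR v) AND (E OR NOT v) = E):
= ((y XNOR v) XOR w)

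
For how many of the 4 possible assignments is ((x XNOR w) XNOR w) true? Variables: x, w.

Satisfying assignments: (1,0), (1,1)
Count: 2 out of 4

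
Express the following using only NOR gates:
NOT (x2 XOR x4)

(((((x2 NOR x4) NOR (x2 NOR x4)) NOR ((x2 NOR x4) NOR (x2 NOR x4))) NOR ((((x2 NOR x2) NOR (x4 NOR x4)) NOR ((x2 NOR x2) NOR (x4 NOR x4))) NOR (((x2 NOR x2) NOR (x4 NOR x4)) NOR ((x2 NOR x2) NOR (x4 NOR x4))))) NOR ((((x2 NOR x4) NOR (x2 NOR x4)) NOR ((x2 NOR x4) NOR (x2 NOR x4))) NOR ((((x2 NOR x2) NOR (x4 NOR x4)) NOR ((x2 NOR x2) NOR (x4 NOR x4))) NOR (((x2 NOR x2) NOR (x4 NOR x4)) NOR ((x2 NOR x2) NOR (x4 NOR x4))))))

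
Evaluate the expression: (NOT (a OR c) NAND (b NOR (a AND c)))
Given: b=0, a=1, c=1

Substituting: (NOT (1 OR 1) NAND (0 NOR (1 AND 1)))
= 1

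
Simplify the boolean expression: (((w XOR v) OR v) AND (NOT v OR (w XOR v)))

By distribution ((E OR v) AND (E OR NOT v) = E):
= (w XOR v)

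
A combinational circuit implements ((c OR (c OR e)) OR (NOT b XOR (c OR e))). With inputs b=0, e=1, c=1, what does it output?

Substituting: ((1 OR (1 OR 1)) OR (NOT 0 XOR (1 OR 1)))
= 1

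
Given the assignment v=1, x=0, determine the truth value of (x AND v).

Substituting: (0 AND 1)
= 0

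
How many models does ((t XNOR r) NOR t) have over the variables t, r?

Satisfying assignments: (0,1)
Count: 1 out of 4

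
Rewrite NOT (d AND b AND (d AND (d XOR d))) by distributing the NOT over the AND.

NOT d OR NOT b OR NOT (d AND (d XOR d))
De Morgan's: NOT(AND of terms) = OR of negations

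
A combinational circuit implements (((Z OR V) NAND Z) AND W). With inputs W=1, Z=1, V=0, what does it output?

Substituting: (((1 OR 0) NAND 1) AND 1)
= 0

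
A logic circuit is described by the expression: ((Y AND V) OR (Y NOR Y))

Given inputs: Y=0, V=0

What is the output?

Substituting: ((0 AND 0) OR (0 NOR 0))
= 1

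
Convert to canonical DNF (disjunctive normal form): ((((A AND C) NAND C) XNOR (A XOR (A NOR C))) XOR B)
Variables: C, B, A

(NOT C AND NOT B AND NOT A) OR (NOT C AND NOT B AND A) OR (C AND B AND NOT A) OR (C AND B AND A)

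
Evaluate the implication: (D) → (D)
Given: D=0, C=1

Antecedent (D) = 0; consequent (D) = 0.
0 → 0 = 1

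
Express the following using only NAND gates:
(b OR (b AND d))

((b NAND b) NAND (((b NAND d) NAND (b NAND d)) NAND ((b NAND d) NAND (b NAND d))))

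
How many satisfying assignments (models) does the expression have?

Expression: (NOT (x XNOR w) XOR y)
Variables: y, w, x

Satisfying assignments: (0,0,1), (0,1,0), (1,0,0), (1,1,1)
Count: 4 out of 8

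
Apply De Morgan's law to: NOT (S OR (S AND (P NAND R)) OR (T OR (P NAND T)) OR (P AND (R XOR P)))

NOT S AND NOT (S AND (P NAND R)) AND NOT (T OR (P NAND T)) AND NOT (P AND (R XOR P))
De Morgan's: NOT(OR of terms) = AND of negations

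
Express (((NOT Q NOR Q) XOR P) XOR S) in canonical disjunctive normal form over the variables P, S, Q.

(NOT P AND S AND NOT Q) OR (NOT P AND S AND Q) OR (P AND NOT S AND NOT Q) OR (P AND NOT S AND Q)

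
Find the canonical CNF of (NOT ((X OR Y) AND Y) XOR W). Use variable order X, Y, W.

(X OR Y OR NOT W) AND (X OR NOT Y OR W) AND (NOT X OR Y OR NOT W) AND (NOT X OR NOT Y OR W)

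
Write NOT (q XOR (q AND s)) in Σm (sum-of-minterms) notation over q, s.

Σm(0, 1, 3) = (NOT q AND NOT s) OR (NOT q AND s) OR (q AND s)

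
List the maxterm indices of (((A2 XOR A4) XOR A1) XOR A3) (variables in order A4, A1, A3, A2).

ΠM(0, 3, 5, 6, 9, 10, 12, 15) = (A4 OR A1 OR A3 OR A2) AND (A4 OR A1 OR NOT A3 OR NOT A2) AND (A4 OR NOT A1 OR A3 OR NOT A2) AND (A4 OR NOT A1 OR NOT A3 OR A2) AND (NOT A4 OR A1 OR A3 OR NOT A2) AND (NOT A4 OR A1 OR NOT A3 OR A2) AND (NOT A4 OR NOT A1 OR A3 OR A2) AND (NOT A4 OR NOT A1 OR NOT A3 OR NOT A2)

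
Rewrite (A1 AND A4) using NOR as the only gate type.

((A1 NOR A1) NOR (A4 NOR A4))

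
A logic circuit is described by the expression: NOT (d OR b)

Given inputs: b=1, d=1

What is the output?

Substituting: NOT (1 OR 1)
= 0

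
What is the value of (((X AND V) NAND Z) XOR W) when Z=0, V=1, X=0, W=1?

Substituting: (((0 AND 1) NAND 0) XOR 1)
= 0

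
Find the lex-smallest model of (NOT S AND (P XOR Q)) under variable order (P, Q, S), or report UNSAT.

P=0, Q=1, S=0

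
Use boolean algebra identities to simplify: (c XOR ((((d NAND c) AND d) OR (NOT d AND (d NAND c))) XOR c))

By XOR self-cancellation ((E XOR v) XOR v = E) then distribution ((E AND v) OR (E AND NOT v) = E):
= (d NAND c)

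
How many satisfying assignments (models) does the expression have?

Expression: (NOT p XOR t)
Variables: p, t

Satisfying assignments: (0,0), (1,1)
Count: 2 out of 4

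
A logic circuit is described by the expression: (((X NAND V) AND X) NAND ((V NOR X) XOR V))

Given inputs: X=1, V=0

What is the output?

Substituting: (((1 NAND 0) AND 1) NAND ((0 NOR 1) XOR 0))
= 1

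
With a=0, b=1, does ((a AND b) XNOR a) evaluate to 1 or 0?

Substituting: ((0 AND 1) XNOR 0)
= 1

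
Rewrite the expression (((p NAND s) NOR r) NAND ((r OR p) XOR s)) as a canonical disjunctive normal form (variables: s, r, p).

(NOT s AND NOT r AND NOT p) OR (NOT s AND NOT r AND p) OR (NOT s AND r AND NOT p) OR (NOT s AND r AND p) OR (s AND NOT r AND NOT p) OR (s AND NOT r AND p) OR (s AND r AND NOT p) OR (s AND r AND p)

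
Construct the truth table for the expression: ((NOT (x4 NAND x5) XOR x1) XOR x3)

x1 | x5 | x4 | x3 | Output
--------------------------
0 | 0 | 0 | 0 | 0
0 | 0 | 0 | 1 | 1
0 | 0 | 1 | 0 | 0
0 | 0 | 1 | 1 | 1
0 | 1 | 0 | 0 | 0
0 | 1 | 0 | 1 | 1
0 | 1 | 1 | 0 | 1
0 | 1 | 1 | 1 | 0
1 | 0 | 0 | 0 | 1
1 | 0 | 0 | 1 | 0
1 | 0 | 1 | 0 | 1
1 | 0 | 1 | 1 | 0
1 | 1 | 0 | 0 | 1
1 | 1 | 0 | 1 | 0
1 | 1 | 1 | 0 | 0
1 | 1 | 1 | 1 | 1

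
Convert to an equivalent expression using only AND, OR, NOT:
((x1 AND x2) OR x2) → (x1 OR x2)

NOT ((x1 AND x2) OR x2) OR (x1 OR x2)
(Implication elimination: A → B = NOT A OR B)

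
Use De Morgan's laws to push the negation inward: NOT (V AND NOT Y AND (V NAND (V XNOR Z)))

NOT V OR Y OR NOT (V NAND (V XNOR Z))
De Morgan's: NOT(AND of terms) = OR of negations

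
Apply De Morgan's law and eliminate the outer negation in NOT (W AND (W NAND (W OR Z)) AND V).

NOT W OR NOT (W NAND (W OR Z)) OR NOT V
De Morgan's: NOT(AND of terms) = OR of negations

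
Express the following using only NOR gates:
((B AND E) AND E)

((((B NOR B) NOR (E NOR E)) NOR ((B NOR B) NOR (E NOR E))) NOR (E NOR E))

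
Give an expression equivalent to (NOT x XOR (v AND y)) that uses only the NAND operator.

(((x NAND x) NAND ((x NAND x) NAND ((v NAND y) NAND (v NAND y)))) NAND (((v NAND y) NAND (v NAND y)) NAND ((x NAND x) NAND ((v NAND y) NAND (v NAND y)))))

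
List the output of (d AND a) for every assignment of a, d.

a | d | Output
--------------
0 | 0 | 0
0 | 1 | 0
1 | 0 | 0
1 | 1 | 1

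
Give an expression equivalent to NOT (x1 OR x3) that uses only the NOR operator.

(((x1 NOR x3) NOR (x1 NOR x3)) NOR ((x1 NOR x3) NOR (x1 NOR x3)))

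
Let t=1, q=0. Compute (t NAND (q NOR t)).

Substituting: (1 NAND (0 NOR 1))
= 1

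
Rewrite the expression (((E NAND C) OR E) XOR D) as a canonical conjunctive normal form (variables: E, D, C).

(E OR NOT D OR C) AND (E OR NOT D OR NOT C) AND (NOT E OR NOT D OR C) AND (NOT E OR NOT D OR NOT C)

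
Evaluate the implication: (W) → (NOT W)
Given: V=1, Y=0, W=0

Antecedent (W) = 0; consequent (NOT W) = 1.
0 → 1 = 1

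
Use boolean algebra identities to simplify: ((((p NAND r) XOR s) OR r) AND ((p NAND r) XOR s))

By absorption (E AND (E OR v) = E):
= ((p NAND r) XOR s)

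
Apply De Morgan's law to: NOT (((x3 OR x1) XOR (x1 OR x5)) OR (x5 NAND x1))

NOT ((x3 OR x1) XOR (x1 OR x5)) AND NOT (x5 NAND x1)
De Morgan's: NOT(OR of terms) = AND of negations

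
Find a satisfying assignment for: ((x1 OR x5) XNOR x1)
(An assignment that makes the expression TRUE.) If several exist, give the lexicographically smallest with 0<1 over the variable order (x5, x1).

x5=0, x1=0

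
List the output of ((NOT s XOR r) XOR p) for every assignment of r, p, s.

r | p | s | Output
------------------
0 | 0 | 0 | 1
0 | 0 | 1 | 0
0 | 1 | 0 | 0
0 | 1 | 1 | 1
1 | 0 | 0 | 0
1 | 0 | 1 | 1
1 | 1 | 0 | 1
1 | 1 | 1 | 0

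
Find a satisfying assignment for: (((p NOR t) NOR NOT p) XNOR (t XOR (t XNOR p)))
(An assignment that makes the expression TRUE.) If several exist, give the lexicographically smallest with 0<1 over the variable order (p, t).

UNSATISFIABLE - no assignment makes this expression true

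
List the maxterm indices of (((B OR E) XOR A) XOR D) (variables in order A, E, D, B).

ΠM(0, 3, 6, 7, 9, 10, 12, 13) = (A OR E OR D OR B) AND (A OR E OR NOT D OR NOT B) AND (A OR NOT E OR NOT D OR B) AND (A OR NOT E OR NOT D OR NOT B) AND (NOT A OR E OR D OR NOT B) AND (NOT A OR E OR NOT D OR B) AND (NOT A OR NOT E OR D OR B) AND (NOT A OR NOT E OR D OR NOT B)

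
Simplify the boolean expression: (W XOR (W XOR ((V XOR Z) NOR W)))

By XOR self-cancellation ((E XOR v) XOR v = E):
= ((V XOR Z) NOR W)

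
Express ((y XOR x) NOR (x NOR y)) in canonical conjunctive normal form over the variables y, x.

(y OR x) AND (y OR NOT x) AND (NOT y OR x)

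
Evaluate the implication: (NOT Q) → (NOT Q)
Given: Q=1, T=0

Antecedent (NOT Q) = 0; consequent (NOT Q) = 0.
0 → 0 = 1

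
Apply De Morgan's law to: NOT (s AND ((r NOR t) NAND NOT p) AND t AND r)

NOT s OR NOT ((r NOR t) NAND NOT p) OR NOT t OR NOT r
De Morgan's: NOT(AND of terms) = OR of negations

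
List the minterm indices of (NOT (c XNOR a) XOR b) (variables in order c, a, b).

Σm(1, 2, 4, 7) = (NOT c AND NOT a AND b) OR (NOT c AND a AND NOT b) OR (c AND NOT a AND NOT b) OR (c AND a AND b)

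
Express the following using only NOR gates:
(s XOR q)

((((s NOR q) NOR (s NOR q)) NOR ((s NOR q) NOR (s NOR q))) NOR ((((s NOR s) NOR (q NOR q)) NOR ((s NOR s) NOR (q NOR q))) NOR (((s NOR s) NOR (q NOR q)) NOR ((s NOR s) NOR (q NOR q)))))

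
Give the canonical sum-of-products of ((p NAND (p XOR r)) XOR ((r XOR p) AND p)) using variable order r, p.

Σm(0, 1, 2, 3) = (NOT r AND NOT p) OR (NOT r AND p) OR (r AND NOT p) OR (r AND p)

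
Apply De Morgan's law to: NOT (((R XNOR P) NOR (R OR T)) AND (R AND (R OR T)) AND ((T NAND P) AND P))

NOT ((R XNOR P) NOR (R OR T)) OR NOT (R AND (R OR T)) OR NOT ((T NAND P) AND P)
De Morgan's: NOT(AND of terms) = OR of negations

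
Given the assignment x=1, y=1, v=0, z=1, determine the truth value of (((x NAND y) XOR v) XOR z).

Substituting: (((1 NAND 1) XOR 0) XOR 1)
= 1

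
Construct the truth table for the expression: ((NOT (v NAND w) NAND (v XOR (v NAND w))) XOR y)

y | w | v | Output
------------------
0 | 0 | 0 | 1
0 | 0 | 1 | 1
0 | 1 | 0 | 1
0 | 1 | 1 | 0
1 | 0 | 0 | 0
1 | 0 | 1 | 0
1 | 1 | 0 | 0
1 | 1 | 1 | 1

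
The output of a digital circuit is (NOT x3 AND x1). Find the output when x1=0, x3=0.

Substituting: (NOT 0 AND 0)
= 0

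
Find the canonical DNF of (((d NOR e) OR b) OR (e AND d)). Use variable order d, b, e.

(NOT d AND NOT b AND NOT e) OR (NOT d AND b AND NOT e) OR (NOT d AND b AND e) OR (d AND NOT b AND e) OR (d AND b AND NOT e) OR (d AND b AND e)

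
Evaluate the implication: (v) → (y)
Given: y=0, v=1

Antecedent (v) = 1; consequent (y) = 0.
1 → 0 = 0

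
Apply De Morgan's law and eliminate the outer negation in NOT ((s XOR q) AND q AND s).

NOT (s XOR q) OR NOT q OR NOT s
De Morgan's: NOT(AND of terms) = OR of negations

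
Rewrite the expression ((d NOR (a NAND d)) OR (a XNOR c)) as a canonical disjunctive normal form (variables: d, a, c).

(NOT d AND NOT a AND NOT c) OR (NOT d AND a AND c) OR (d AND NOT a AND NOT c) OR (d AND a AND c)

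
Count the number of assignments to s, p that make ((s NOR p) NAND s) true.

Satisfying assignments: (0,0), (0,1), (1,0), (1,1)
Count: 4 out of 4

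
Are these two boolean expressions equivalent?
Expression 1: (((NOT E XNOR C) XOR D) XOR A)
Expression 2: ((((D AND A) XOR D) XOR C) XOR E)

No. Counterexample: with C=0, E=0, D=0, A=1, Expression 1 = 1 but Expression 2 = 0.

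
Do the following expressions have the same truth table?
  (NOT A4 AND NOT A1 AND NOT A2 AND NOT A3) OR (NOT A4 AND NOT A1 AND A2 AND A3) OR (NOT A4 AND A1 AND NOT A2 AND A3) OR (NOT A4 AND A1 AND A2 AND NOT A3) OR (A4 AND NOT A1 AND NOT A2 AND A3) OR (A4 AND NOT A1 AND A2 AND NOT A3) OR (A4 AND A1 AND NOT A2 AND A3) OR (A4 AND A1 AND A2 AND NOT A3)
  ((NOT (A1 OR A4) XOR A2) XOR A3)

Yes, they are equivalent — the two output columns agree on all 16 assignments:
A4 | A1 | A2 | A3 | Expression 1 | Expression 2
-----------------------------------------------
0 | 0 | 0 | 0 | 1 | 1
0 | 0 | 0 | 1 | 0 | 0
0 | 0 | 1 | 0 | 0 | 0
0 | 0 | 1 | 1 | 1 | 1
0 | 1 | 0 | 0 | 0 | 0
0 | 1 | 0 | 1 | 1 | 1
0 | 1 | 1 | 0 | 1 | 1
0 | 1 | 1 | 1 | 0 | 0
1 | 0 | 0 | 0 | 0 | 0
1 | 0 | 0 | 1 | 1 | 1
1 | 0 | 1 | 0 | 1 | 1
1 | 0 | 1 | 1 | 0 | 0
1 | 1 | 0 | 0 | 0 | 0
1 | 1 | 0 | 1 | 1 | 1
1 | 1 | 1 | 0 | 1 | 1
1 | 1 | 1 | 1 | 0 | 0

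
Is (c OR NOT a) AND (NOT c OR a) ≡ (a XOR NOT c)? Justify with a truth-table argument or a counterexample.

Yes, they are equivalent — the two output columns agree on all 4 assignments:
c | a | Expression 1 | Expression 2
-----------------------------------
0 | 0 | 1 | 1
0 | 1 | 0 | 0
1 | 0 | 0 | 0
1 | 1 | 1 | 1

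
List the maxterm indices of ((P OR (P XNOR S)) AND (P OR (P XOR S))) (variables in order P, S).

ΠM(0, 1) = (P OR S) AND (P OR NOT S)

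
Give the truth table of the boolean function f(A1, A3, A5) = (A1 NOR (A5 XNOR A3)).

A1 | A3 | A5 | Output
---------------------
0 | 0 | 0 | 0
0 | 0 | 1 | 1
0 | 1 | 0 | 1
0 | 1 | 1 | 0
1 | 0 | 0 | 0
1 | 0 | 1 | 0
1 | 1 | 0 | 0
1 | 1 | 1 | 0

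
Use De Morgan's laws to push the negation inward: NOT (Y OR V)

NOT Y AND NOT V
De Morgan's: NOT(OR of terms) = AND of negations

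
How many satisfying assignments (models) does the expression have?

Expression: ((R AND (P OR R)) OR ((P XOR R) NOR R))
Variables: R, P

Satisfying assignments: (0,0), (1,0), (1,1)
Count: 3 out of 4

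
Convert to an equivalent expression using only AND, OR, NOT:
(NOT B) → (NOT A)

B OR (NOT A)
(Implication elimination: A → B = NOT A OR B)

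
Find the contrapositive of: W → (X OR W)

Contrapositive: NOT (X OR W) → NOT W
Note: A statement and its contrapositive are logically equivalent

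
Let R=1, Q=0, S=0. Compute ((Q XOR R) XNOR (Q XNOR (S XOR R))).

Substituting: ((0 XOR 1) XNOR (0 XNOR (0 XOR 1)))
= 0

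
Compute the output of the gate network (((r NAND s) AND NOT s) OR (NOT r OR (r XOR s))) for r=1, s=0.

Substituting: (((1 NAND 0) AND NOT 0) OR (NOT 1 OR (1 XOR 0)))
= 1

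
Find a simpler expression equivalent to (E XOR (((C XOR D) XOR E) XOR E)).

By XOR self-cancellation ((E XOR v) XOR v = E):
= ((C XOR D) XOR E)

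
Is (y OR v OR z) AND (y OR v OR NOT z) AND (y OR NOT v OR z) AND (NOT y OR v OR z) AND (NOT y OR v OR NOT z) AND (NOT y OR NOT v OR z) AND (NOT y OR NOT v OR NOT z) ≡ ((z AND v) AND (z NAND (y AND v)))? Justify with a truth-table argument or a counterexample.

Yes, they are equivalent — the two output columns agree on all 8 assignments:
y | v | z | Expression 1 | Expression 2
---------------------------------------
0 | 0 | 0 | 0 | 0
0 | 0 | 1 | 0 | 0
0 | 1 | 0 | 0 | 0
0 | 1 | 1 | 1 | 1
1 | 0 | 0 | 0 | 0
1 | 0 | 1 | 0 | 0
1 | 1 | 0 | 0 | 0
1 | 1 | 1 | 0 | 0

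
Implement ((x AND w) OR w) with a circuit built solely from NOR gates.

((((x NOR x) NOR (w NOR w)) NOR w) NOR (((x NOR x) NOR (w NOR w)) NOR w))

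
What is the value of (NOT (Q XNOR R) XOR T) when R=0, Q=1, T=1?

Substituting: (NOT (1 XNOR 0) XOR 1)
= 0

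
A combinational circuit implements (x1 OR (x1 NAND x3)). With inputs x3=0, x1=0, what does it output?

Substituting: (0 OR (0 NAND 0))
= 1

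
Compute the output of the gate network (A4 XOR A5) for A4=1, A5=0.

Substituting: (1 XOR 0)
= 1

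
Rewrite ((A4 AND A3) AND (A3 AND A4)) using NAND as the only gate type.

((((A4 NAND A3) NAND (A4 NAND A3)) NAND ((A3 NAND A4) NAND (A3 NAND A4))) NAND (((A4 NAND A3) NAND (A4 NAND A3)) NAND ((A3 NAND A4) NAND (A3 NAND A4))))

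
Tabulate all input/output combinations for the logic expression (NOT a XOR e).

a | e | Output
--------------
0 | 0 | 1
0 | 1 | 0
1 | 0 | 0
1 | 1 | 1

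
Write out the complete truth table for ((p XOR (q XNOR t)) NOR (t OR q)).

q | p | t | Output
------------------
0 | 0 | 0 | 0
0 | 0 | 1 | 0
0 | 1 | 0 | 1
0 | 1 | 1 | 0
1 | 0 | 0 | 0
1 | 0 | 1 | 0
1 | 1 | 0 | 0
1 | 1 | 1 | 0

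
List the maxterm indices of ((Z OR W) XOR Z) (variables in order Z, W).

ΠM(0, 2, 3) = (Z OR W) AND (NOT Z OR W) AND (NOT Z OR NOT W)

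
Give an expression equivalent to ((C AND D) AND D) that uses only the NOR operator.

((((C NOR C) NOR (D NOR D)) NOR ((C NOR C) NOR (D NOR D))) NOR (D NOR D))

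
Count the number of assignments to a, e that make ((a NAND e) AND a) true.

Satisfying assignments: (1,0)
Count: 1 out of 4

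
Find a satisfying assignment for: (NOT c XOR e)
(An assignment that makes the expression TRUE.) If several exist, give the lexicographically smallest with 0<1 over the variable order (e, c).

e=0, c=0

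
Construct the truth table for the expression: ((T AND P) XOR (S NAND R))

T | R | P | S | Output
----------------------
0 | 0 | 0 | 0 | 1
0 | 0 | 0 | 1 | 1
0 | 0 | 1 | 0 | 1
0 | 0 | 1 | 1 | 1
0 | 1 | 0 | 0 | 1
0 | 1 | 0 | 1 | 0
0 | 1 | 1 | 0 | 1
0 | 1 | 1 | 1 | 0
1 | 0 | 0 | 0 | 1
1 | 0 | 0 | 1 | 1
1 | 0 | 1 | 0 | 0
1 | 0 | 1 | 1 | 0
1 | 1 | 0 | 0 | 1
1 | 1 | 0 | 1 | 0
1 | 1 | 1 | 0 | 0
1 | 1 | 1 | 1 | 1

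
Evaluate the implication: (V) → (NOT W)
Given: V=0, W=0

Antecedent (V) = 0; consequent (NOT W) = 1.
0 → 1 = 1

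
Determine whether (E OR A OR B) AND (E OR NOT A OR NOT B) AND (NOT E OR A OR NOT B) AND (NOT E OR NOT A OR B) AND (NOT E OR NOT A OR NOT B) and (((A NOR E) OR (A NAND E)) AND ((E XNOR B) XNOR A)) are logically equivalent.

Yes, they are equivalent — the two output columns agree on all 8 assignments:
E | A | B | Expression 1 | Expression 2
---------------------------------------
0 | 0 | 0 | 0 | 0
0 | 0 | 1 | 1 | 1
0 | 1 | 0 | 1 | 1
0 | 1 | 1 | 0 | 0
1 | 0 | 0 | 1 | 1
1 | 0 | 1 | 0 | 0
1 | 1 | 0 | 0 | 0
1 | 1 | 1 | 0 | 0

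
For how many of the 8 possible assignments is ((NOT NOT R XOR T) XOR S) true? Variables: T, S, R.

Satisfying assignments: (0,0,1), (0,1,0), (1,0,0), (1,1,1)
Count: 4 out of 8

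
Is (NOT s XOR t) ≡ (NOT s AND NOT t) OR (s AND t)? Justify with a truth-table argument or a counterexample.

Yes, they are equivalent — the two output columns agree on all 4 assignments:
s | t | Expression 1 | Expression 2
-----------------------------------
0 | 0 | 1 | 1
0 | 1 | 0 | 0
1 | 0 | 0 | 0
1 | 1 | 1 | 1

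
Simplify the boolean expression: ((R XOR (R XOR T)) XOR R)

By XOR self-cancellation ((E XOR v) XOR v = E):
= (R XOR T)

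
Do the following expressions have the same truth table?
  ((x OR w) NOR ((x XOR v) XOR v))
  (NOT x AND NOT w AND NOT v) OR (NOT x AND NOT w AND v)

Yes, they are equivalent — the two output columns agree on all 8 assignments:
x | w | v | Expression 1 | Expression 2
---------------------------------------
0 | 0 | 0 | 1 | 1
0 | 0 | 1 | 1 | 1
0 | 1 | 0 | 0 | 0
0 | 1 | 1 | 0 | 0
1 | 0 | 0 | 0 | 0
1 | 0 | 1 | 0 | 0
1 | 1 | 0 | 0 | 0
1 | 1 | 1 | 0 | 0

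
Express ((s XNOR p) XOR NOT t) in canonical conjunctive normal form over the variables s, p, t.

(s OR p OR t) AND (s OR NOT p OR NOT t) AND (NOT s OR p OR NOT t) AND (NOT s OR NOT p OR t)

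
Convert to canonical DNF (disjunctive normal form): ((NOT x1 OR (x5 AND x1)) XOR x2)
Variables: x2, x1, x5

(NOT x2 AND NOT x1 AND NOT x5) OR (NOT x2 AND NOT x1 AND x5) OR (NOT x2 AND x1 AND x5) OR (x2 AND x1 AND NOT x5)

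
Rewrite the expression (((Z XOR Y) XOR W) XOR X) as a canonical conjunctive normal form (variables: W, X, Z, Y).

(W OR X OR Z OR Y) AND (W OR X OR NOT Z OR NOT Y) AND (W OR NOT X OR Z OR NOT Y) AND (W OR NOT X OR NOT Z OR Y) AND (NOT W OR X OR Z OR NOT Y) AND (NOT W OR X OR NOT Z OR Y) AND (NOT W OR NOT X OR Z OR Y) AND (NOT W OR NOT X OR NOT Z OR NOT Y)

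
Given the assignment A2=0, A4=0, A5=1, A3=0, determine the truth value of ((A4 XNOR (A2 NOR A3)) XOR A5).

Substituting: ((0 XNOR (0 NOR 0)) XOR 1)
= 1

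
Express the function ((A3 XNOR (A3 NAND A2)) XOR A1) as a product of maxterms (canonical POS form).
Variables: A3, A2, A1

ΠM(0, 2, 5, 6) = (A3 OR A2 OR A1) AND (A3 OR NOT A2 OR A1) AND (NOT A3 OR A2 OR NOT A1) AND (NOT A3 OR NOT A2 OR A1)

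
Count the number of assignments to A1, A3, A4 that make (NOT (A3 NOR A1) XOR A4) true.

Satisfying assignments: (0,0,1), (0,1,0), (1,0,0), (1,1,0)
Count: 4 out of 8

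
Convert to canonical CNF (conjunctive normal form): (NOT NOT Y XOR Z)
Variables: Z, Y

(Z OR Y) AND (NOT Z OR NOT Y)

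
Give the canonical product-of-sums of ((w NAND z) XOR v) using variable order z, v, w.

ΠM(2, 3, 5, 6) = (z OR NOT v OR w) AND (z OR NOT v OR NOT w) AND (NOT z OR v OR NOT w) AND (NOT z OR NOT v OR w)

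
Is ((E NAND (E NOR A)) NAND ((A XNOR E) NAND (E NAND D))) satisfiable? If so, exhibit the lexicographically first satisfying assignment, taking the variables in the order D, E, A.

D=0, E=0, A=0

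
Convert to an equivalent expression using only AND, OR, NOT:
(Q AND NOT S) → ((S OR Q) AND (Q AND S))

NOT (Q AND NOT S) OR ((S OR Q) AND (Q AND S))
(Implication elimination: A → B = NOT A OR B)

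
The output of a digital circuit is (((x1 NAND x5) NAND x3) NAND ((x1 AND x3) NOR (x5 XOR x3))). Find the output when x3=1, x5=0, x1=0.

Substituting: (((0 NAND 0) NAND 1) NAND ((0 AND 1) NOR (0 XOR 1)))
= 1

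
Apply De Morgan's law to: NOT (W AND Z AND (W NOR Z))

NOT W OR NOT Z OR NOT (W NOR Z)
De Morgan's: NOT(AND of terms) = OR of negations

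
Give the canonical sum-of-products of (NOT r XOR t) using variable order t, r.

Σm(0, 3) = (NOT t AND NOT r) OR (t AND r)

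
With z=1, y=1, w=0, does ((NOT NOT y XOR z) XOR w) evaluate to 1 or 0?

Substituting: ((NOT NOT 1 XOR 1) XOR 0)
= 0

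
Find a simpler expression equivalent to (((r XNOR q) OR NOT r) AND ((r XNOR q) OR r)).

By distribution ((E OR v) AND (E OR NOT v) = E):
= (r XNOR q)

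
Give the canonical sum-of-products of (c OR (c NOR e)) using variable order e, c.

Σm(0, 1, 3) = (NOT e AND NOT c) OR (NOT e AND c) OR (e AND c)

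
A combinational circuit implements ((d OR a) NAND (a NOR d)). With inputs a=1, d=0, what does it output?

Substituting: ((0 OR 1) NAND (1 NOR 0))
= 1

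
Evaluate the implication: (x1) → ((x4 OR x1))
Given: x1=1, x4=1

Antecedent (x1) = 1; consequent ((x4 OR x1)) = 1.
1 → 1 = 1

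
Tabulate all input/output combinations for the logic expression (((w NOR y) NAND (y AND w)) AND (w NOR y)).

w | y | Output
--------------
0 | 0 | 1
0 | 1 | 0
1 | 0 | 0
1 | 1 | 0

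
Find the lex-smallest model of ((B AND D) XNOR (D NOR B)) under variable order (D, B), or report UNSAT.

D=0, B=1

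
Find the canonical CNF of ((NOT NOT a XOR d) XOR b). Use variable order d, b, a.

(d OR b OR a) AND (d OR NOT b OR NOT a) AND (NOT d OR b OR NOT a) AND (NOT d OR NOT b OR a)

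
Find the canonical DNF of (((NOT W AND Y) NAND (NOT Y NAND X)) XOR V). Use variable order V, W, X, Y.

(NOT V AND NOT W AND NOT X AND NOT Y) OR (NOT V AND NOT W AND X AND NOT Y) OR (NOT V AND W AND NOT X AND NOT Y) OR (NOT V AND W AND NOT X AND Y) OR (NOT V AND W AND X AND NOT Y) OR (NOT V AND W AND X AND Y) OR (V AND NOT W AND NOT X AND Y) OR (V AND NOT W AND X AND Y)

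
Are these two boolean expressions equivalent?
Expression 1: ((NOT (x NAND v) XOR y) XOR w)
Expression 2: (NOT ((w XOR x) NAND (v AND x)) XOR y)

No. Counterexample: with y=0, w=1, v=0, x=0, Expression 1 = 1 but Expression 2 = 0.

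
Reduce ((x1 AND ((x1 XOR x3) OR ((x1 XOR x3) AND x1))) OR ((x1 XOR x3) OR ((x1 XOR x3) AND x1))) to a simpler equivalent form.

By absorption (E OR (E AND v) = E) then absorption (E OR (E AND v) = E):
= (x1 XOR x3)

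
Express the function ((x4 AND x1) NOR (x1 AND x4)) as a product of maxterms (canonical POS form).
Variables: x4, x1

ΠM(3) = (NOT x4 OR NOT x1)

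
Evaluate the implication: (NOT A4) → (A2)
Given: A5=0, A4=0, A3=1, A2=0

Antecedent (NOT A4) = 1; consequent (A2) = 0.
1 → 0 = 0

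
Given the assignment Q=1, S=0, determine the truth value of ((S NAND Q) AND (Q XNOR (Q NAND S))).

Substituting: ((0 NAND 1) AND (1 XNOR (1 NAND 0)))
= 1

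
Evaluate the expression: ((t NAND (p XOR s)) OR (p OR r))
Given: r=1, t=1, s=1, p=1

Substituting: ((1 NAND (1 XOR 1)) OR (1 OR 1))
= 1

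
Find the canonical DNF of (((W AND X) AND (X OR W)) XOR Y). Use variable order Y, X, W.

(NOT Y AND X AND W) OR (Y AND NOT X AND NOT W) OR (Y AND NOT X AND W) OR (Y AND X AND NOT W)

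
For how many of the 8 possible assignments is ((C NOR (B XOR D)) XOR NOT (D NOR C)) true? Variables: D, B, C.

Satisfying assignments: (0,0,0), (0,0,1), (0,1,1), (1,0,0), (1,0,1), (1,1,1)
Count: 6 out of 8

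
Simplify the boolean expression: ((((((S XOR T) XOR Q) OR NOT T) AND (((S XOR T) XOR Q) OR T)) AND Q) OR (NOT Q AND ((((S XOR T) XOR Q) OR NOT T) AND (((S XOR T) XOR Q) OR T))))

By distribution ((E AND v) OR (E AND NOT v) = E) then distribution ((E OR v) AND (E OR NOT v) = E):
= ((S XOR T) XOR Q)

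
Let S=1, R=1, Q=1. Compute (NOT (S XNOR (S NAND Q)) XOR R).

Substituting: (NOT (1 XNOR (1 NAND 1)) XOR 1)
= 0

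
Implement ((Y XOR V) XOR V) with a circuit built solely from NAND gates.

((((Y NAND (Y NAND V)) NAND (V NAND (Y NAND V))) NAND (((Y NAND (Y NAND V)) NAND (V NAND (Y NAND V))) NAND V)) NAND (V NAND (((Y NAND (Y NAND V)) NAND (V NAND (Y NAND V))) NAND V)))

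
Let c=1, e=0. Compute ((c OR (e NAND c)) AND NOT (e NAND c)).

Substituting: ((1 OR (0 NAND 1)) AND NOT (0 NAND 1))
= 0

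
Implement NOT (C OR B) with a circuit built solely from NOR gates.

(((C NOR B) NOR (C NOR B)) NOR ((C NOR B) NOR (C NOR B)))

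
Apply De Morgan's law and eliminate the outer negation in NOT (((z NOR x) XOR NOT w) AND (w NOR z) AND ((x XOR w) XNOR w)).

NOT ((z NOR x) XOR NOT w) OR NOT (w NOR z) OR NOT ((x XOR w) XNOR w)
De Morgan's: NOT(AND of terms) = OR of negations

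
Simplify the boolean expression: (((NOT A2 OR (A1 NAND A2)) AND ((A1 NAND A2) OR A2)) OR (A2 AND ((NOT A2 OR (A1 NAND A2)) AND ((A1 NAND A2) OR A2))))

By absorption (E OR (E AND v) = E) then distribution ((E OR v) AND (E OR NOT v) = E):
= (A1 NAND A2)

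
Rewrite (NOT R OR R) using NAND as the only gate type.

(((R NAND R) NAND (R NAND R)) NAND (R NAND R))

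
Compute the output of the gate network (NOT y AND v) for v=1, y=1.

Substituting: (NOT 1 AND 1)
= 0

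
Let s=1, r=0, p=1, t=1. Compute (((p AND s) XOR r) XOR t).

Substituting: (((1 AND 1) XOR 0) XOR 1)
= 0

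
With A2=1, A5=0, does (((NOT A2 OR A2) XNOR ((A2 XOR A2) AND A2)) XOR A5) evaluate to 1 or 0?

Substituting: (((NOT 1 OR 1) XNOR ((1 XOR 1) AND 1)) XOR 0)
= 0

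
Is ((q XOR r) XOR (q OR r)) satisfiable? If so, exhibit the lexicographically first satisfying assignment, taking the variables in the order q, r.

q=1, r=1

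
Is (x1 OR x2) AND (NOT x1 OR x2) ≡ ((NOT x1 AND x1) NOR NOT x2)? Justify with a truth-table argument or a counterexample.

Yes, they are equivalent — the two output columns agree on all 4 assignments:
x1 | x2 | Expression 1 | Expression 2
-------------------------------------
0 | 0 | 0 | 0
0 | 1 | 1 | 1
1 | 0 | 0 | 0
1 | 1 | 1 | 1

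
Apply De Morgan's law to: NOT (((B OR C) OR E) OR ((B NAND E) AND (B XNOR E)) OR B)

NOT ((B OR C) OR E) AND NOT ((B NAND E) AND (B XNOR E)) AND NOT B
De Morgan's: NOT(OR of terms) = AND of negations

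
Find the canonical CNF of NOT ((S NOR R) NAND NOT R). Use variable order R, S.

(R OR NOT S) AND (NOT R OR S) AND (NOT R OR NOT S)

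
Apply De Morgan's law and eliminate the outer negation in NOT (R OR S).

NOT R AND NOT S
De Morgan's: NOT(OR of terms) = AND of negations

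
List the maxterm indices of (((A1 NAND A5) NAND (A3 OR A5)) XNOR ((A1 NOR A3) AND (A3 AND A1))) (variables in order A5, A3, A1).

ΠM(0, 1, 5, 7) = (A5 OR A3 OR A1) AND (A5 OR A3 OR NOT A1) AND (NOT A5 OR A3 OR NOT A1) AND (NOT A5 OR NOT A3 OR NOT A1)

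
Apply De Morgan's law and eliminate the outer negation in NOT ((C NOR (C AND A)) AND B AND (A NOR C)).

NOT (C NOR (C AND A)) OR NOT B OR NOT (A NOR C)
De Morgan's: NOT(AND of terms) = OR of negations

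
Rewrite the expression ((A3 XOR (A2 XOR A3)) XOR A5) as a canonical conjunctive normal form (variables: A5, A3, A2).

(A5 OR A3 OR A2) AND (A5 OR NOT A3 OR A2) AND (NOT A5 OR A3 OR NOT A2) AND (NOT A5 OR NOT A3 OR NOT A2)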